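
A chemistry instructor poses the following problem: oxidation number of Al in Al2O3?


Al is +3
Oxidation number: +3

+3


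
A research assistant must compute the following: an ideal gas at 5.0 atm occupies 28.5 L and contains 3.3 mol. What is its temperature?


PV = nRT  (R = 0.08206 L·atm/(mol·K))
T = PV/(nR) = 5.0×28.5/(3.3×0.08206)
= 142.50/0.270798
= 526.22 K

526.22 K


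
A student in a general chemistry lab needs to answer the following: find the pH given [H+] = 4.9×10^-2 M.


pH = -log10([H+]) = -log10(4.9×10^-2)
= 2 - log10(4.9)
= 2 - 0.69
= 1.31

1.31


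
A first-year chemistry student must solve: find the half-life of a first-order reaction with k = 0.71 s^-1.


t½ = ln2/k = 0.693147/(0.71 s^-1)
= 0.9763 s

0.9763 s


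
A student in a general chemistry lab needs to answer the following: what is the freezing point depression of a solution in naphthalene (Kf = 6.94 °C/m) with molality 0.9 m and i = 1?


ΔTf = Kf × m × i
= 6.94 × 0.9 × 1
= 6.246 °C

6.246 °C


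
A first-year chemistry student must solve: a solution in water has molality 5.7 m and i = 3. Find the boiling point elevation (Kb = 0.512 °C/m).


ΔTb = Kb × m × i
= 0.512 × 5.7 × 3
= 8.7552 °C

8.7552 °C


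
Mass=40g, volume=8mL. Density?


ρ = mass/volume
= 40/8
= 5.0 g/mL

5.0 g/mL


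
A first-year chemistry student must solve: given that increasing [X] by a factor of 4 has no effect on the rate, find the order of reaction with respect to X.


rate ∝ [X]^n
rate ∝ [X]^0
Order in X: 0

0


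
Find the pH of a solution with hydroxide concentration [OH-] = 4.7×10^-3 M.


pOH = -log10([OH-]) = -log10(4.7×10^-3)
= 3 - log10(4.7) = 2.33
pH = 14 - pOH = 14 - 2.33 = 11.67

11.67


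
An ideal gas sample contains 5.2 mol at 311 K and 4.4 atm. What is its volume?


PV = nRT  (R = 0.08206 L·atm/(mol·K))
V = nRT/P = 5.2×0.08206×311/4.4
= 30.161 L

30.161 L


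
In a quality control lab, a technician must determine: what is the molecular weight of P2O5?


M(P2O5) = 2×30.97 + 5×16.0
= 61.94 + 80.0
= 141.94 g/mol

141.94 g/mol


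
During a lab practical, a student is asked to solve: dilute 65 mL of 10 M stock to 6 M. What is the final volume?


C1V1 = C2V2
10 × 65 = 6 × V2
V2 = 650/6 = 108.33 mL

108.33 mL


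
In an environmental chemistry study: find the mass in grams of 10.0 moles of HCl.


M(HCl) = 36.46 g/mol
mass = n × M = 10.0 × 36.46 = 364.60 g

364.60 g


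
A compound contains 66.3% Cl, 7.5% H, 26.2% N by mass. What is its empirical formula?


Assume 100 g sample. Moles of each element:
  Cl: 66.3/35.45 = 1.87 mol
  H: 7.5/1.008 = 7.44 mol
  N: 26.2/14.01 = 1.87 mol
Divide by smallest (1.87):
  Cl: 1.87/1.87 = 1.0
  H: 7.44/1.87 = 3.98
  N: 1.87/1.87 = 1.0
Empirical formula: NH4Cl

NH4Cl


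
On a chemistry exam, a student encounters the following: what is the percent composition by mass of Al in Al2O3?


M(Al2O3) = 2×26.98 + 3×16.0 = 101.96 g/mol
Mass of Al = 2 × 26.98 = 53.96 g/mol
% Al = 53.96/101.96 × 100 = 52.92%

52.92%


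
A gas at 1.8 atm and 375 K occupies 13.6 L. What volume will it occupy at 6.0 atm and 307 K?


P1V1/T1 = P2V2/T2
V2 = P1V1T2/(T1P2)
= 1.8×13.6×307/(375×6.0)
= 3.34 L

3.34 L


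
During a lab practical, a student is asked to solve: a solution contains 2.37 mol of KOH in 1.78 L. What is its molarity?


M = n/V = 2.37/1.78 = 1.331 mol/L

1.331 M


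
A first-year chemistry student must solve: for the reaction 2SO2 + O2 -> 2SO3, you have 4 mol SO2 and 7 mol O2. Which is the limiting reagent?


Mole ratio available / coefficient:
  SO2: 4/2 = 2.000
  O2: 7/1 = 7.000
Smaller ratio is limiting.

SO2


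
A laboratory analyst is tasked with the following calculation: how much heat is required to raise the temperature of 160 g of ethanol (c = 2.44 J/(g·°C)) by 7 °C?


q = mcΔT = 160 × 2.44 × 7
= 2732.80 J

2732.80 J


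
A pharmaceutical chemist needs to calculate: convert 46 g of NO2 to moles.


M(NO2) = 46.01 g/mol
n = mass/M = 46/46.01 = 0.9998 mol

0.9998 mol


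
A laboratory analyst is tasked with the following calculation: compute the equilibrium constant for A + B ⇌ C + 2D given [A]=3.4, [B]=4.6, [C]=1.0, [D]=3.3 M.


Kc = [C][D]^2/([A][B])
= (1.0^1 × 3.3^2)/(3.4^1 × 4.6^1)
= 10.89/15.64
= 0.6963

0.6963


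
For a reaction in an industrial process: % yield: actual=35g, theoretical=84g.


% yield = actual/theoretical × 100
= 35/84 × 100
= 41.67%

41.67%


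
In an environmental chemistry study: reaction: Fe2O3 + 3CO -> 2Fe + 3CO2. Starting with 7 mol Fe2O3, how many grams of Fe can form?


Mole ratio Fe:Fe2O3 = 2:1
n(Fe) = 7 × 2/1 = 14.000 mol
mass = 14.000 × 55.85 = 781.9 g

781.9 g


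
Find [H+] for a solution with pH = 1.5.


[H+] = 10^(-pH) = 10^(-1.5)
= 3.16×10^-2 M

3.16×10^-2 M


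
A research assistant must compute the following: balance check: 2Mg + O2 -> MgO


Equation: 2Mg + O2 -> MgO
Check atoms: Mg: 2≠1, O: 2≠1
Not balanced

No, not balanced


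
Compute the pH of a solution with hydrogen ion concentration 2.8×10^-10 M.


pH = -log10([H+]) = -log10(2.8×10^-10)
= 10 - log10(2.8)
= 10 - 0.45
= 9.55

9.55


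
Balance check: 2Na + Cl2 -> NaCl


Equation: 2Na + Cl2 -> NaCl
Check atoms: Cl: 2≠1, Na: 2≠1
Not balanced

No, not balanced


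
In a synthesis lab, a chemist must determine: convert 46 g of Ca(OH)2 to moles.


M(Ca(OH)2) = 74.1 g/mol
n = mass/M = 46/74.1 = 0.6208 mol

0.6208 mol


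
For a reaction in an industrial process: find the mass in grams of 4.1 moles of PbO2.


M(PbO2) = 239.2 g/mol
mass = n × M = 4.1 × 239.2 = 980.72 g

980.72 g


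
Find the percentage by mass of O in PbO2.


M(PbO2) = 1×207.2 + 2×16.0 = 239.20 g/mol
Mass of O = 2 × 16.0 = 32.00 g/mol
% O = 32.00/239.20 × 100 = 13.38%

13.38%


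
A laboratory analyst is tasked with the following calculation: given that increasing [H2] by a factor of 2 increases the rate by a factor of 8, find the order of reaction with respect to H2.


rate ∝ [H2]^n
2^n = 8 → n = 3
Order in H2: 3

3


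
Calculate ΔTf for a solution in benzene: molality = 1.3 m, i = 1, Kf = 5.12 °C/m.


ΔTf = Kf × m × i
= 5.12 × 1.3 × 1
= 6.656 °C

6.656 °C


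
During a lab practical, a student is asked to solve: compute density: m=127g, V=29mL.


ρ = mass/volume
= 127/29
= 4.379 g/mL

4.379 g/mL


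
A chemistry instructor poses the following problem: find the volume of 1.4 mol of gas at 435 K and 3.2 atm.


PV = nRT  (R = 0.08206 L·atm/(mol·K))
V = nRT/P = 1.4×0.08206×435/3.2
= 15.617 L

15.617 L


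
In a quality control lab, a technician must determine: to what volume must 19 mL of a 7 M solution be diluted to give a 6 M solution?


C1V1 = C2V2
7 × 19 = 6 × V2
V2 = 133/6 = 22.17 mL

22.17 mL


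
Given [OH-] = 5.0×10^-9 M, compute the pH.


pOH = -log10([OH-]) = -log10(5.0×10^-9)
= 9 - log10(5.0) = 8.3
pH = 14 - pOH = 14 - 8.3 = 5.7

5.7


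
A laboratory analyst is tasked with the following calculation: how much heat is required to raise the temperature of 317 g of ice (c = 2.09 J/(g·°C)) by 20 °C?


q = mcΔT = 317 × 2.09 × 20
= 13250.60 J

13250.60 J


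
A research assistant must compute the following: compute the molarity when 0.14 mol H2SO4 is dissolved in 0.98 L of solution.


M = n/V = 0.14/0.98 = 0.143 mol/L

0.143 M


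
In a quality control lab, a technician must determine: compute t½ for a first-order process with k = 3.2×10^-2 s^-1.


t½ = ln2/k = 0.693147/(3.2×10^-2 s^-1)
= 21.66 s

21.66 s


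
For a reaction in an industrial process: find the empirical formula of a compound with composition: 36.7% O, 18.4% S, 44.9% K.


Assume 100 g sample. Moles of each element:
  O: 36.7/16.0 = 2.294 mol
  S: 18.4/32.07 = 0.574 mol
  K: 44.9/39.1 = 1.148 mol
Divide by smallest (0.574):
  O: 2.294/0.574 = 4.0
  S: 0.574/0.574 = 1.0
  K: 1.148/0.574 = 2.0
Empirical formula: K2SO4

K2SO4


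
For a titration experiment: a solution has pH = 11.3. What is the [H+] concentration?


[H+] = 10^(-pH) = 10^(-11.3)
= 5.01×10^-12 M

5.01×10^-12 M


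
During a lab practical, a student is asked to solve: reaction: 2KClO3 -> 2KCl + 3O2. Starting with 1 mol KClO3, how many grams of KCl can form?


Mole ratio KCl:KClO3 = 2:2
n(KCl) = 1 × 2/2 = 1.000 mol
mass = 1.000 × 74.55 = 74.55 g

74.55 g


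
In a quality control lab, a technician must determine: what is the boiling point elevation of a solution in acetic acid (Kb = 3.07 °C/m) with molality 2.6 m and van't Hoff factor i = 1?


ΔTb = Kb × m × i
= 3.07 × 2.6 × 1
= 7.982 °C

7.982 °C


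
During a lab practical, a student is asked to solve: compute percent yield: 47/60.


% yield = actual/theoretical × 100
= 47/60 × 100
= 78.33%

78.33%


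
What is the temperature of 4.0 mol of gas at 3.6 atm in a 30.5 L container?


PV = nRT  (R = 0.08206 L·atm/(mol·K))
T = PV/(nR) = 3.6×30.5/(4.0×0.08206)
= 109.80/0.328240
= 334.51 K

334.51 K


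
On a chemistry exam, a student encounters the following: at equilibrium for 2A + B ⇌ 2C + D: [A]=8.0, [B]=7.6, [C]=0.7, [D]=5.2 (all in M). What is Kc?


Kc = [C]^2[D]/([A]^2[B])
= (0.7^2 × 5.2^1)/(8.0^2 × 7.6^1)
= 2.548/486.4
= 0.005238

0.005238


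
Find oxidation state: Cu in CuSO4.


Sulfate is -2, so Cu = +2
Oxidation number: +2

+2


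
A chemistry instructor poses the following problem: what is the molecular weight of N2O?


M(N2O) = 2×14.01 + 1×16.0
= 28.02 + 16.0
= 44.02 g/mol

44.02 g/mol


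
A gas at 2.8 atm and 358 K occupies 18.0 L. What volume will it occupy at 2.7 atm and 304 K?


P1V1/T1 = P2V2/T2
V2 = P1V1T2/(T1P2)
= 2.8×18.0×304/(358×2.7)
= 15.851 L

15.851 L


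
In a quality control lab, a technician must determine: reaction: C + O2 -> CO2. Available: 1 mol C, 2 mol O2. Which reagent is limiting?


Mole ratio available / coefficient:
  C: 1/1 = 1.000
  O2: 2/1 = 2.000
Smaller ratio is limiting.

C


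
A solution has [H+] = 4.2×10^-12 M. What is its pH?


pH = -log10([H+]) = -log10(4.2×10^-12)
= 12 - log10(4.2)
= 12 - 0.62
= 11.38

11.38


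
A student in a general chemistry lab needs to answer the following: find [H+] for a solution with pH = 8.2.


[H+] = 10^(-pH) = 10^(-8.2)
= 6.31×10^-9 M

6.31×10^-9 M


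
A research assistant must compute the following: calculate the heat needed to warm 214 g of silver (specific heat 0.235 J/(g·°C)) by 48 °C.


q = mcΔT = 214 × 0.235 × 48
= 2413.92 J

2413.92 J


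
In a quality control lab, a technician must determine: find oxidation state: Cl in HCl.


halide: -1
Oxidation number: -1

-1


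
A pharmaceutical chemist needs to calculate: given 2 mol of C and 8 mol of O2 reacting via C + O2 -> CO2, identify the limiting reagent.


Mole ratio available / coefficient:
  C: 2/1 = 2.000
  O2: 8/1 = 8.000
Smaller ratio is limiting.

C


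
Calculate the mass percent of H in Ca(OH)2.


M(Ca(OH)2) = 1×40.08 + 2×16.0 + 2×1.008 = 74.096 g/mol
Mass of H = 2 × 1.008 = 2.016 g/mol
% H = 2.016/74.096 × 100 = 2.72%

2.72%


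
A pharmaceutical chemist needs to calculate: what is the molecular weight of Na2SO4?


M(Na2SO4) = 2×22.99 + 1×32.07 + 4×16.0
= 45.98 + 32.07 + 64.0
= 142.05 g/mol

142.05 g/mol


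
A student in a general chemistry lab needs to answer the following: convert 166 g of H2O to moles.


M(H2O) = 18.02 g/mol
n = mass/M = 166/18.02 = 9.212 mol

9.212 mol


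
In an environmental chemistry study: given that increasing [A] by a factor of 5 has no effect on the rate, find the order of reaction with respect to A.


rate ∝ [A]^n
rate ∝ [A]^0
Order in A: 0

0


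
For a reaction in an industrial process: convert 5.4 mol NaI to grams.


M(NaI) = 149.89 g/mol
mass = n × M = 5.4 × 149.89 = 809.41 g

809.41 g


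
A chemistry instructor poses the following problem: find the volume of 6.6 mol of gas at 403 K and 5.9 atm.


PV = nRT  (R = 0.08206 L·atm/(mol·K))
V = nRT/P = 6.6×0.08206×403/5.9
= 36.994 L

36.994 L


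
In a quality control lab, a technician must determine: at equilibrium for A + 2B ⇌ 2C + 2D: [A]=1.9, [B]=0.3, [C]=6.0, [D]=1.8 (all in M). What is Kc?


Kc = [C]^2[D]^2/([A][B]^2)
= (6.0^2 × 1.8^2)/(1.9^1 × 0.3^2)
= 116.64/0.171
= 682.1

682.1


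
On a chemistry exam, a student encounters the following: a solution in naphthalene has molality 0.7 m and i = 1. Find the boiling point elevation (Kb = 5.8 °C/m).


ΔTb = Kb × m × i
= 5.8 × 0.7 × 1
= 4.06 °C

4.06 °C


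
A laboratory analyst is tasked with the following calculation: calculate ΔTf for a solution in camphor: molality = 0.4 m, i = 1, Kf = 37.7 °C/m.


ΔTf = Kf × m × i
= 37.7 × 0.4 × 1
= 15.08 °C

15.08 °C


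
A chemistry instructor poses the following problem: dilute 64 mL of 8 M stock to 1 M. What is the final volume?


C1V1 = C2V2
8 × 64 = 1 × V2
V2 = 512/1 = 512.0 mL

512.0 mL


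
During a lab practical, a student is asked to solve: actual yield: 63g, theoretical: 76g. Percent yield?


% yield = actual/theoretical × 100
= 63/76 × 100
= 82.89%

82.89%


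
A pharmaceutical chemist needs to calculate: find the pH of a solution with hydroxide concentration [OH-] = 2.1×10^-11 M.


pOH = -log10([OH-]) = -log10(2.1×10^-11)
= 11 - log10(2.1) = 10.68
pH = 14 - pOH = 14 - 10.68 = 3.32

3.32


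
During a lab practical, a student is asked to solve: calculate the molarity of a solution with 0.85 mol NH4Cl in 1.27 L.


M = n/V = 0.85/1.27 = 0.669 mol/L

0.669 M


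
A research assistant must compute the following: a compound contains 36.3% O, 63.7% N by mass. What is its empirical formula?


Assume 100 g sample. Moles of each element:
  O: 36.3/16.0 = 2.269 mol
  N: 63.7/14.01 = 4.547 mol
Divide by smallest (2.269):
  O: 2.269/2.269 = 1.0
  N: 4.547/2.269 = 2.0
Empirical formula: N2O

N2O


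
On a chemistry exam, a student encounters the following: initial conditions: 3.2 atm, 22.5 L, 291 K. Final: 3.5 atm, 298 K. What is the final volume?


P1V1/T1 = P2V2/T2
V2 = P1V1T2/(T1P2)
= 3.2×22.5×298/(291×3.5)
= 21.066 L

21.066 L


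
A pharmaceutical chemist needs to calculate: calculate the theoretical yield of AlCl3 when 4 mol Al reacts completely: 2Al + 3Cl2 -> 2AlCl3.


Mole ratio AlCl3:Al = 2:2
n(AlCl3) = 4 × 2/2 = 4.000 mol
mass = 4.000 × 133.33 = 533.32 g

533.32 g


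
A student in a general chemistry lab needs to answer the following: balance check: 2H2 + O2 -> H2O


Equation: 2H2 + O2 -> H2O
Check atoms: H: 4≠2, O: 2≠1
Not balanced

No, not balanced


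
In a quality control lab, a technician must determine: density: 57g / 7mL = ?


ρ = mass/volume
= 57/7
= 8.143 g/mL

8.143 g/mL


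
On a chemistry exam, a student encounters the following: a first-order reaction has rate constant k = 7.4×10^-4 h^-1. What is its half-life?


t½ = ln2/k = 0.693147/(7.4×10^-4 h^-1)
= 936.7 h

936.7 h


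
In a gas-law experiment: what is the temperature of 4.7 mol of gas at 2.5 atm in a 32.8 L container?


PV = nRT  (R = 0.08206 L·atm/(mol·K))
T = PV/(nR) = 2.5×32.8/(4.7×0.08206)
= 82.00/0.385682
= 212.61 K

212.61 K


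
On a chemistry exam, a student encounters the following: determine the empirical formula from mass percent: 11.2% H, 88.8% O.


Assume 100 g sample. Moles of each element:
  H: 11.2/1.008 = 11.111 mol
  O: 88.8/16.0 = 5.55 mol
Divide by smallest (5.55):
  H: 11.111/5.55 = 2.0
  O: 5.55/5.55 = 1.0
Empirical formula: H2O

H2O


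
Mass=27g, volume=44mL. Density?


ρ = mass/volume
= 27/44
= 0.614 g/mL

0.614 g/mL


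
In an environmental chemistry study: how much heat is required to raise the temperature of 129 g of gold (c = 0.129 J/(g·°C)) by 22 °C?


q = mcΔT = 129 × 0.129 × 22
= 366.10 J

366.10 J


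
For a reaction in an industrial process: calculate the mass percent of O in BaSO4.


M(BaSO4) = 1×137.33 + 1×32.07 + 4×16.0 = 233.40 g/mol
Mass of O = 4 × 16.0 = 64.00 g/mol
% O = 64.00/233.40 × 100 = 27.42%

27.42%


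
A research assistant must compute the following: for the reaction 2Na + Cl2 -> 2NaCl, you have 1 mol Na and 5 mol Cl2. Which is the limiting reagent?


Mole ratio available / coefficient:
  Na: 1/2 = 0.500
  Cl2: 5/1 = 5.000
Smaller ratio is limiting.

Na


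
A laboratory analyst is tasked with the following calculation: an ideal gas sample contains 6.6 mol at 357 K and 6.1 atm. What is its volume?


PV = nRT  (R = 0.08206 L·atm/(mol·K))
V = nRT/P = 6.6×0.08206×357/6.1
= 31.697 L

31.697 L


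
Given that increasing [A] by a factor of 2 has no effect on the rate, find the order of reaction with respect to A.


rate ∝ [A]^n
rate ∝ [A]^0
Order in A: 0

0


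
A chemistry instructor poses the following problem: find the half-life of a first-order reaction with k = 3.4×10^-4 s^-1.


t½ = ln2/k = 0.693147/(3.4×10^-4 s^-1)
= 2039 s

2039 s


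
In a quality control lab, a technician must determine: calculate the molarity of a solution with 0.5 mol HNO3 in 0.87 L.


M = n/V = 0.5/0.87 = 0.575 mol/L

0.575 M


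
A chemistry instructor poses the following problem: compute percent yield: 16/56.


% yield = actual/theoretical × 100
= 16/56 × 100
= 28.57%

28.57%


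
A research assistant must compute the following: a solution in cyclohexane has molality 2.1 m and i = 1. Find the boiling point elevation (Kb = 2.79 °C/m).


ΔTb = Kb × m × i
= 2.79 × 2.1 × 1
= 5.859 °C

5.859 °C


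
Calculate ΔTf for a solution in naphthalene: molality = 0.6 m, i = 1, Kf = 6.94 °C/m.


ΔTf = Kf × m × i
= 6.94 × 0.6 × 1
= 4.164 °C

4.164 °C


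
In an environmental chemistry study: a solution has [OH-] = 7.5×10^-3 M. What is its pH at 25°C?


pOH = -log10([OH-]) = -log10(7.5×10^-3)
= 3 - log10(7.5) = 2.12
pH = 14 - pOH = 14 - 2.12 = 11.88

11.88


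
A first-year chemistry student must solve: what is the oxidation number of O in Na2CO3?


O is usually -2
Oxidation number: -2

-2


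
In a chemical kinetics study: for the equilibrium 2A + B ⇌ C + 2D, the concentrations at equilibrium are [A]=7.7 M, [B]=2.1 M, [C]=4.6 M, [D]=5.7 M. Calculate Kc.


Kc = [C][D]^2/([A]^2[B])
= (4.6^1 × 5.7^2)/(7.7^2 × 2.1^1)
= 149.454/124.509
= 1.200

1.200


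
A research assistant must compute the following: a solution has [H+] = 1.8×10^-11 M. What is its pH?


pH = -log10([H+]) = -log10(1.8×10^-11)
= 11 - log10(1.8)
= 11 - 0.26
= 10.74

10.74


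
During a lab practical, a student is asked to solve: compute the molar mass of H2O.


M(H2O) = 2×1.008 + 1×16.0
= 2.02 + 16.0
= 18.02 g/mol

18.02 g/mol


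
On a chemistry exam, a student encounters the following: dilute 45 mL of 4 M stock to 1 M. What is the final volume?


C1V1 = C2V2
4 × 45 = 1 × V2
V2 = 180/1 = 180.0 mL

180.0 mL


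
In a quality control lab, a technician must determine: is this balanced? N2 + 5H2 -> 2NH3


Equation: N2 + 5H2 -> 2NH3
Check atoms: H: 10≠6, N: 2=2
Not balanced

No, not balanced


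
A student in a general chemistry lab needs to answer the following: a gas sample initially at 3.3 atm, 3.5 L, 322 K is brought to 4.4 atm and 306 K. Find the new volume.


P1V1/T1 = P2V2/T2
V2 = P1V1T2/(T1P2)
= 3.3×3.5×306/(322×4.4)
= 2.495 L

2.495 L


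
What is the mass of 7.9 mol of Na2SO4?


M(Na2SO4) = 142.05 g/mol
mass = n × M = 7.9 × 142.05 = 1122.20 g

1122.20 g


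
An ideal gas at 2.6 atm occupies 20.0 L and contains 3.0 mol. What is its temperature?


PV = nRT  (R = 0.08206 L·atm/(mol·K))
T = PV/(nR) = 2.6×20.0/(3.0×0.08206)
= 52.00/0.246180
= 211.23 K

211.23 K


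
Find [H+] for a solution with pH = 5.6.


[H+] = 10^(-pH) = 10^(-5.6)
= 2.51×10^-6 M

2.51×10^-6 M


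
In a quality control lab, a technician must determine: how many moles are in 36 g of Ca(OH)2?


M(Ca(OH)2) = 74.1 g/mol
n = mass/M = 36/74.1 = 0.4858 mol

0.4858 mol


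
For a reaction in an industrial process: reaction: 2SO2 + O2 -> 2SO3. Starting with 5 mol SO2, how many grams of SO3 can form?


Mole ratio SO3:SO2 = 2:2
n(SO3) = 5 × 2/2 = 5.000 mol
mass = 5.000 × 80.07 = 400.35 g

400.35 g


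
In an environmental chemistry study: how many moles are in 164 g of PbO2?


M(PbO2) = 239.2 g/mol
n = mass/M = 164/239.2 = 0.6856 mol

0.6856 mol


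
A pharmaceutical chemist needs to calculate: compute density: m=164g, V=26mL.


ρ = mass/volume
= 164/26
= 6.308 g/mL

6.308 g/mL


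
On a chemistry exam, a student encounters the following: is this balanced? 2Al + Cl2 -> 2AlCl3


Equation: 2Al + Cl2 -> 2AlCl3
Check atoms: Al: 2=2, Cl: 2≠6
Not balanced

No, not balanced


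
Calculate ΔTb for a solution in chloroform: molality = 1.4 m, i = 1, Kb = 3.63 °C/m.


ΔTb = Kb × m × i
= 3.63 × 1.4 × 1
= 5.082 °C

5.082 °C


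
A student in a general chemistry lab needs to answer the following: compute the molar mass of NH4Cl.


M(NH4Cl) = 1×14.01 + 4×1.008 + 1×35.45
= 14.01 + 4.03 + 35.45
= 53.49 g/mol

53.49 g/mol


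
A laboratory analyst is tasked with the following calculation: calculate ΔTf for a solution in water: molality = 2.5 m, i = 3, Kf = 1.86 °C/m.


ΔTf = Kf × m × i
= 1.86 × 2.5 × 3
= 13.95 °C

13.95 °C


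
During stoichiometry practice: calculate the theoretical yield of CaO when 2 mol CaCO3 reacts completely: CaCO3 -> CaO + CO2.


Mole ratio CaO:CaCO3 = 1:1
n(CaO) = 2 × 1/1 = 2.000 mol
mass = 2.000 × 56.08 = 112.16 g

112.16 g


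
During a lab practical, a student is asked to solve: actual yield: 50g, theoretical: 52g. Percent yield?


% yield = actual/theoretical × 100
= 50/52 × 100
= 96.15%

96.15%


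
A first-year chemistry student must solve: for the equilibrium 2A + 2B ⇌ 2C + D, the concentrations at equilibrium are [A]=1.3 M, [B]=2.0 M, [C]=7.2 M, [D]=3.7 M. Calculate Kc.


Kc = [C]^2[D]/([A]^2[B]^2)
= (7.2^2 × 3.7^1)/(1.3^2 × 2.0^2)
= 191.808/6.76
= 28.37

28.37


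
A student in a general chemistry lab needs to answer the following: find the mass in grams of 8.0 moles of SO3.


M(SO3) = 80.07 g/mol
mass = n × M = 8.0 × 80.07 = 640.56 g

640.56 g


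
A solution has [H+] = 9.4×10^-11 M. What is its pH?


pH = -log10([H+]) = -log10(9.4×10^-11)
= 11 - log10(9.4)
= 11 - 0.97
= 10.03

10.03


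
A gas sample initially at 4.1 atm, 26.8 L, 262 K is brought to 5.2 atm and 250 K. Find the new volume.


P1V1/T1 = P2V2/T2
V2 = P1V1T2/(T1P2)
= 4.1×26.8×250/(262×5.2)
= 20.163 L

20.163 L


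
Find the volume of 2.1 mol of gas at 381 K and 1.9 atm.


PV = nRT  (R = 0.08206 L·atm/(mol·K))
V = nRT/P = 2.1×0.08206×381/1.9
= 34.556 L

34.556 L


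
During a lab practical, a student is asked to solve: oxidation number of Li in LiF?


Group 1 metal: +1
Oxidation number: +1

+1


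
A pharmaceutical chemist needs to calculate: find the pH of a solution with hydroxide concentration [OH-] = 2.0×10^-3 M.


pOH = -log10([OH-]) = -log10(2.0×10^-3)
= 3 - log10(2.0) = 2.7
pH = 14 - pOH = 14 - 2.7 = 11.3

11.3


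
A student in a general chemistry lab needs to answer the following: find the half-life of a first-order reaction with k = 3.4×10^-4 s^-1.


t½ = ln2/k = 0.693147/(3.4×10^-4 s^-1)
= 2039 s

2039 s


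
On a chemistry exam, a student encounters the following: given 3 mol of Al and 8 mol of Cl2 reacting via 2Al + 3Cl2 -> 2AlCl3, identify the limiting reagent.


Mole ratio available / coefficient:
  Al: 3/2 = 1.500
  Cl2: 8/3 = 2.667
Smaller ratio is limiting.

Al


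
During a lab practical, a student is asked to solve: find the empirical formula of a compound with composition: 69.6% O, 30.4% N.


Assume 100 g sample. Moles of each element:
  O: 69.6/16.0 = 4.35 mol
  N: 30.4/14.01 = 2.17 mol
Divide by smallest (2.17):
  O: 4.35/2.17 = 2.0
  N: 2.17/2.17 = 1.0
Empirical formula: NO2

NO2


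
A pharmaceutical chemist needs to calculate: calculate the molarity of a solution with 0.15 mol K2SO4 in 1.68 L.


M = n/V = 0.15/1.68 = 0.089 mol/L

0.089 M


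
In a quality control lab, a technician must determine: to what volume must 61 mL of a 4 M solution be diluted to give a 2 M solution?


C1V1 = C2V2
4 × 61 = 2 × V2
V2 = 244/2 = 122.0 mL

122.0 mL


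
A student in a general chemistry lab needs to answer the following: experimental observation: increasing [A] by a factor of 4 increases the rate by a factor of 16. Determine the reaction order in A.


rate ∝ [A]^n
4^n = 16 → n = 2
Order in A: 2

2


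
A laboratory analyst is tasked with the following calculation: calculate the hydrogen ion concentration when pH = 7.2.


[H+] = 10^(-pH) = 10^(-7.2)
= 6.31×10^-8 M

6.31×10^-8 M


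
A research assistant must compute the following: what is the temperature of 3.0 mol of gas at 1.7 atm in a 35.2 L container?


PV = nRT  (R = 0.08206 L·atm/(mol·K))
T = PV/(nR) = 1.7×35.2/(3.0×0.08206)
= 59.84/0.246180
= 243.07 K

243.07 K


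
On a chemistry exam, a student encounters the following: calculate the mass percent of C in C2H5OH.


M(C2H5OH) = 2×12.01 + 6×1.008 + 1×16.0 = 46.068 g/mol
Mass of C = 2 × 12.01 = 24.02 g/mol
% C = 24.02/46.068 × 100 = 52.14%

52.14%


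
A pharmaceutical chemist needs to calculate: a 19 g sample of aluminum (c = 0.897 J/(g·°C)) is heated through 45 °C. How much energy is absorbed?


q = mcΔT = 19 × 0.897 × 45
= 766.94 J

766.94 J


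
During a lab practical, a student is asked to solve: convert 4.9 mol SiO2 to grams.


M(SiO2) = 60.09 g/mol
mass = n × M = 4.9 × 60.09 = 294.44 g

294.44 g


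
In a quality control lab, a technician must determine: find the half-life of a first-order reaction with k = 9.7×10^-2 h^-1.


t½ = ln2/k = 0.693147/(9.7×10^-2 h^-1)
= 7.146 h

7.146 h


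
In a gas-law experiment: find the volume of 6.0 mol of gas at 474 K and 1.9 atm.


PV = nRT  (R = 0.08206 L·atm/(mol·K))
V = nRT/P = 6.0×0.08206×474/1.9
= 122.831 L

122.831 L


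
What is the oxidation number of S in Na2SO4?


2(+1) + x + 4(-2) = 0, so x = +6
Oxidation number: +6

+6


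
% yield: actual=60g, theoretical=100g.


% yield = actual/theoretical × 100
= 60/100 × 100
= 60.0%

60.0%


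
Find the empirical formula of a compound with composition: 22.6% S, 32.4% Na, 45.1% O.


Assume 100 g sample. Moles of each element:
  S: 22.6/32.07 = 0.705 mol
  Na: 32.4/22.99 = 1.409 mol
  O: 45.1/16.0 = 2.819 mol
Divide by smallest (0.705):
  S: 0.705/0.705 = 1.0
  Na: 1.409/0.705 = 2.0
  O: 2.819/0.705 = 4.0
Empirical formula: Na2SO4

Na2SO4


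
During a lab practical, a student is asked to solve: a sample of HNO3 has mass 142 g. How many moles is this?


M(HNO3) = 63.02 g/mol
n = mass/M = 142/63.02 = 2.2533 mol

2.2533 mol


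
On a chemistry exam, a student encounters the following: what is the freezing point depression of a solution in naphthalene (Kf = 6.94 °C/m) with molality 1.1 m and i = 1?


ΔTf = Kf × m × i
= 6.94 × 1.1 × 1
= 7.634 °C

7.634 °C


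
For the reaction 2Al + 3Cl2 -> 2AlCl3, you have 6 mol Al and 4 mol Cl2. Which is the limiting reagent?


Mole ratio available / coefficient:
  Al: 6/2 = 3.000
  Cl2: 4/3 = 1.333
Smaller ratio is limiting.

Cl2


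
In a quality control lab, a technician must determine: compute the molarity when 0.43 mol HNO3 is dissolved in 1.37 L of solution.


M = n/V = 0.43/1.37 = 0.314 mol/L

0.314 M


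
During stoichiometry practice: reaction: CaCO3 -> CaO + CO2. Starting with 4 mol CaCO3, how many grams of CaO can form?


Mole ratio CaO:CaCO3 = 1:1
n(CaO) = 4 × 1/1 = 4.000 mol
mass = 4.000 × 56.08 = 224.32 g

224.32 g


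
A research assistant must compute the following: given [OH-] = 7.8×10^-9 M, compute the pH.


pOH = -log10([OH-]) = -log10(7.8×10^-9)
= 9 - log10(7.8) = 8.11
pH = 14 - pOH = 14 - 8.11 = 5.89

5.89


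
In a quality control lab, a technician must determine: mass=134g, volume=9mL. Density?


ρ = mass/volume
= 134/9
= 14.889 g/mL

14.889 g/mL


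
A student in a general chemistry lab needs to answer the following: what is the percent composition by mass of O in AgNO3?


M(AgNO3) = 1×107.87 + 1×14.01 + 3×16.0 = 169.88 g/mol
Mass of O = 3 × 16.0 = 48.00 g/mol
% O = 48.00/169.88 × 100 = 28.26%

28.26%


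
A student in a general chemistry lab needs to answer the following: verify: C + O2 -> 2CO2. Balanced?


Equation: C + O2 -> 2CO2
Check atoms: C: 1≠2, O: 2≠4
Not balanced

No, not balanced


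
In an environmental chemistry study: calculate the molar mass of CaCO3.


M(CaCO3) = 1×40.08 + 1×12.01 + 3×16.0
= 40.08 + 12.01 + 48.0
= 100.09 g/mol

100.09 g/mol


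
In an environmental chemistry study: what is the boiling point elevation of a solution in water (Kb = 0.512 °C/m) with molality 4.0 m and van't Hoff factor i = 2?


ΔTb = Kb × m × i
= 0.512 × 4.0 × 2
= 4.096 °C

4.096 °C


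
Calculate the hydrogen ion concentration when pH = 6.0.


[H+] = 10^(-pH) = 10^(-6.0)
= 1.0×10^-6 M

1.0×10^-6 M


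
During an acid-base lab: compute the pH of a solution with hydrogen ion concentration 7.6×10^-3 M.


pH = -log10([H+]) = -log10(7.6×10^-3)
= 3 - log10(7.6)
= 3 - 0.88
= 2.12

2.12


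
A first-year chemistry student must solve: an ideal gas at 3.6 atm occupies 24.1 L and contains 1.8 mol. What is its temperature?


PV = nRT  (R = 0.08206 L·atm/(mol·K))
T = PV/(nR) = 3.6×24.1/(1.8×0.08206)
= 86.76/0.147708
= 587.38 K

587.38 K


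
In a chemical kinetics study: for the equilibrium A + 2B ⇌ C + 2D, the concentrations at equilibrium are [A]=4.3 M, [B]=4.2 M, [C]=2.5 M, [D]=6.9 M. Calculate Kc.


Kc = [C][D]^2/([A][B]^2)
= (2.5^1 × 6.9^2)/(4.3^1 × 4.2^2)
= 119.025/75.852
= 1.569

1.569


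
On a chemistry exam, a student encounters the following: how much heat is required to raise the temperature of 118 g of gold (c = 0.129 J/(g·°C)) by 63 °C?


q = mcΔT = 118 × 0.129 × 63
= 958.99 J

958.99 J


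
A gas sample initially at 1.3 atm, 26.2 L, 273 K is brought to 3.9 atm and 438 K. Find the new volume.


P1V1/T1 = P2V2/T2
V2 = P1V1T2/(T1P2)
= 1.3×26.2×438/(273×3.9)
= 14.012 L

14.012 L


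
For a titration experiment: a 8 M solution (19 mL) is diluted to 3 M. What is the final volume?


C1V1 = C2V2
8 × 19 = 3 × V2
V2 = 152/3 = 50.67 mL

50.67 mL


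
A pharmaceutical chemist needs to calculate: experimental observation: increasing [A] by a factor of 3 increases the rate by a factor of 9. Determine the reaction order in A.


rate ∝ [A]^n
3^n = 9 → n = 2
Order in A: 2

2


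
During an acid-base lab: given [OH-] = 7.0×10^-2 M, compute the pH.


pOH = -log10([OH-]) = -log10(7.0×10^-2)
= 2 - log10(7.0) = 1.15
pH = 14 - pOH = 14 - 1.15 = 12.85

12.85


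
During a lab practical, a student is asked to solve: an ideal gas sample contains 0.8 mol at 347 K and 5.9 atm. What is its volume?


PV = nRT  (R = 0.08206 L·atm/(mol·K))
V = nRT/P = 0.8×0.08206×347/5.9
= 3.861 L

3.861 L


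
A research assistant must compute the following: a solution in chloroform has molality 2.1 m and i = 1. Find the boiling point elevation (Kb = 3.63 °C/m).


ΔTb = Kb × m × i
= 3.63 × 2.1 × 1
= 7.623 °C

7.623 °C


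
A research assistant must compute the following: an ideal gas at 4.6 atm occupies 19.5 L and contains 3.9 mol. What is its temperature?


PV = nRT  (R = 0.08206 L·atm/(mol·K))
T = PV/(nR) = 4.6×19.5/(3.9×0.08206)
= 89.70/0.320034
= 280.28 K

280.28 K


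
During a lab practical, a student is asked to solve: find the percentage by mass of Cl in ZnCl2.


M(ZnCl2) = 1×65.38 + 2×35.45 = 136.28 g/mol
Mass of Cl = 2 × 35.45 = 70.90 g/mol
% Cl = 70.90/136.28 × 100 = 52.03%

52.03%


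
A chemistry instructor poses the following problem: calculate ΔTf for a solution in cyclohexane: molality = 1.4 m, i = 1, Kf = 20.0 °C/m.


ΔTf = Kf × m × i
= 20.0 × 1.4 × 1
= 28.0 °C

28.0 °C


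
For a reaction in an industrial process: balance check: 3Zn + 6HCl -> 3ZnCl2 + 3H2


Equation: 3Zn + 6HCl -> 3ZnCl2 + 3H2
Check atoms: Cl: 6=6, H: 6=6, Zn: 3=3
Balanced

Yes, balanced


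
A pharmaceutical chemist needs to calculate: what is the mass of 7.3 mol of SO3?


M(SO3) = 80.07 g/mol
mass = n × M = 7.3 × 80.07 = 584.51 g

584.51 g


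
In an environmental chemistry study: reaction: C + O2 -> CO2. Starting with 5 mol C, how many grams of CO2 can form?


Mole ratio CO2:C = 1:1
n(CO2) = 5 × 1/1 = 5.000 mol
mass = 5.000 × 44.01 = 220.05 g

220.05 g


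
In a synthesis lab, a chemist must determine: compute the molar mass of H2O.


M(H2O) = 2×1.008 + 1×16.0
= 2.02 + 16.0
= 18.02 g/mol

18.02 g/mol


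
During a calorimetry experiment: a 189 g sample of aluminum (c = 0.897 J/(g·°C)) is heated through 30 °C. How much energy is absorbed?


q = mcΔT = 189 × 0.897 × 30
= 5085.99 J

5085.99 J


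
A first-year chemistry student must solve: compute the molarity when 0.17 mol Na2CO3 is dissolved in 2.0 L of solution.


M = n/V = 0.17/2.0 = 0.085 mol/L

0.085 M


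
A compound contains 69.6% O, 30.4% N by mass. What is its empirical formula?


Assume 100 g sample. Moles of each element:
  O: 69.6/16.0 = 4.35 mol
  N: 30.4/14.01 = 2.17 mol
Divide by smallest (2.17):
  O: 4.35/2.17 = 2.0
  N: 2.17/2.17 = 1.0
Empirical formula: NO2

NO2


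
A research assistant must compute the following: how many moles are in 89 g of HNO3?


M(HNO3) = 63.02 g/mol
n = mass/M = 89/63.02 = 1.4123 mol

1.4123 mol


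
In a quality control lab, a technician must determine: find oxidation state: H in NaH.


H with a metal (hydride): -1
Oxidation number: -1

-1


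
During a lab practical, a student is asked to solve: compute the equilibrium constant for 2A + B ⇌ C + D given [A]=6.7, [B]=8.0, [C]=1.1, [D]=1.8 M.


Kc = [C][D]/([A]^2[B])
= (1.1^1 × 1.8^1)/(6.7^2 × 8.0^1)
= 1.98/359.12
= 0.005513

0.005513


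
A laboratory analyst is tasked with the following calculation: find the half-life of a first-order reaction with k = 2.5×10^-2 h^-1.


t½ = ln2/k = 0.693147/(2.5×10^-2 h^-1)
= 27.73 h

27.73 h


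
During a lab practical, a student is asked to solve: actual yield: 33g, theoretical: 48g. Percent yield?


% yield = actual/theoretical × 100
= 33/48 × 100
= 68.75%

68.75%


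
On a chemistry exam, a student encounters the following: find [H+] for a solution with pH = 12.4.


[H+] = 10^(-pH) = 10^(-12.4)
= 3.98×10^-13 M

3.98×10^-13 M


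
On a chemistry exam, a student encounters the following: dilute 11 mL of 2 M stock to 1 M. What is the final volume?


C1V1 = C2V2
2 × 11 = 1 × V2
V2 = 22/1 = 22.0 mL

22.0 mL


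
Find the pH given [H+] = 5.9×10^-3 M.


pH = -log10([H+]) = -log10(5.9×10^-3)
= 3 - log10(5.9)
= 3 - 0.77
= 2.23

2.23


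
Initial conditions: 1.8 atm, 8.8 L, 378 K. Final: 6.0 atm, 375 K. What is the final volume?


P1V1/T1 = P2V2/T2
V2 = P1V1T2/(T1P2)
= 1.8×8.8×375/(378×6.0)
= 2.619 L

2.619 L


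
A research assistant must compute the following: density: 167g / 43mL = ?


ρ = mass/volume
= 167/43
= 3.884 g/mL

3.884 g/mL


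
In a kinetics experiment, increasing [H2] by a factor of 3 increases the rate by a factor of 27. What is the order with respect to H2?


rate ∝ [H2]^n
3^n = 27 → n = 3
Order in H2: 3

3


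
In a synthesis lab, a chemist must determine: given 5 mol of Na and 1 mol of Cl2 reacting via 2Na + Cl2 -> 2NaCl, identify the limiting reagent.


Mole ratio available / coefficient:
  Na: 5/2 = 2.500
  Cl2: 1/1 = 1.000
Smaller ratio is limiting.

Cl2


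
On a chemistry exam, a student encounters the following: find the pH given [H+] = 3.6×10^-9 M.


pH = -log10([H+]) = -log10(3.6×10^-9)
= 9 - log10(3.6)
= 9 - 0.56
= 8.44

8.44


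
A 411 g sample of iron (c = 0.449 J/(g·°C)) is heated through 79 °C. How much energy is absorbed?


q = mcΔT = 411 × 0.449 × 79
= 14578.58 J

14578.58 J


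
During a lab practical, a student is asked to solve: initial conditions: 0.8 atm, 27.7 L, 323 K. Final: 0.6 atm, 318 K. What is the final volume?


P1V1/T1 = P2V2/T2
V2 = P1V1T2/(T1P2)
= 0.8×27.7×318/(323×0.6)
= 36.362 L

36.362 L


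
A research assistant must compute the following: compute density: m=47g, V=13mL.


ρ = mass/volume
= 47/13
= 3.615 g/mL

3.615 g/mL


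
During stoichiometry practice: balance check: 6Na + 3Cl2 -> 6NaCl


Equation: 6Na + 3Cl2 -> 6NaCl
Check atoms: Cl: 6=6, Na: 6=6
Balanced

Yes, balanced


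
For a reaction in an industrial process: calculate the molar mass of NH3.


M(NH3) = 1×14.01 + 3×1.008
= 14.01 + 3.02
= 17.03 g/mol

17.03 g/mol


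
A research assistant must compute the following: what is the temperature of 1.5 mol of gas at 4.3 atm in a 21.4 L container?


PV = nRT  (R = 0.08206 L·atm/(mol·K))
T = PV/(nR) = 4.3×21.4/(1.5×0.08206)
= 92.02/0.123090
= 747.58 K

747.58 K


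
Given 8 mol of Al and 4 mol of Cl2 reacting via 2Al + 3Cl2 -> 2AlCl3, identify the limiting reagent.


Mole ratio available / coefficient:
  Al: 8/2 = 4.000
  Cl2: 4/3 = 1.333
Smaller ratio is limiting.

Cl2


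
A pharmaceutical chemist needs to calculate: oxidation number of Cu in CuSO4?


Sulfate is -2, so Cu = +2
Oxidation number: +2

+2


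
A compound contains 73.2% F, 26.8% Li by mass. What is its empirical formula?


Assume 100 g sample. Moles of each element:
  F: 73.2/19.0 = 3.853 mol
  Li: 26.8/6.94 = 3.862 mol
Divide by smallest (3.853):
  F: 3.853/3.853 = 1.0
  Li: 3.862/3.853 = 1.0
Empirical formula: LiF

LiF


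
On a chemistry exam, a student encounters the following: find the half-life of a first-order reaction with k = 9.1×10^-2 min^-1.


t½ = ln2/k = 0.693147/(9.1×10^-2 min^-1)
= 7.617 min

7.617 min


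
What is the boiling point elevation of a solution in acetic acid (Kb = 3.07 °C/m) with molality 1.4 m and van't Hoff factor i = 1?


ΔTb = Kb × m × i
= 3.07 × 1.4 × 1
= 4.298 °C

4.298 °C


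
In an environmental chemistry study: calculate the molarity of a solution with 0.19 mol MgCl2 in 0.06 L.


M = n/V = 0.19/0.06 = 3.167 mol/L

3.167 M


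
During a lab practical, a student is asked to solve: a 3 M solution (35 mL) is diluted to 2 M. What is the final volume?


C1V1 = C2V2
3 × 35 = 2 × V2
V2 = 105/2 = 52.5 mL

52.5 mL


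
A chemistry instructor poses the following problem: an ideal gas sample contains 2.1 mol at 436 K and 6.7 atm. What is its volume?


PV = nRT  (R = 0.08206 L·atm/(mol·K))
V = nRT/P = 2.1×0.08206×436/6.7
= 11.214 L

11.214 L


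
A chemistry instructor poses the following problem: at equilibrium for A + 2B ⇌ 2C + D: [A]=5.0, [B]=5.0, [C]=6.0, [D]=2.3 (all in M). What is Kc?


Kc = [C]^2[D]/([A][B]^2)
= (6.0^2 × 2.3^1)/(5.0^1 × 5.0^2)
= 82.8/125
= 0.6624

0.6624


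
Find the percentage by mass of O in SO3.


M(SO3) = 1×32.07 + 3×16.0 = 80.07 g/mol
Mass of O = 3 × 16.0 = 48.00 g/mol
% O = 48.00/80.07 × 100 = 59.95%

59.95%


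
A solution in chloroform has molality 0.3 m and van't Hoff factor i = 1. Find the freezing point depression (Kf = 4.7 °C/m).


ΔTf = Kf × m × i
= 4.7 × 0.3 × 1
= 1.41 °C

1.41 °C


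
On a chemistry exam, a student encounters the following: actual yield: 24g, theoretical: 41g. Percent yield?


% yield = actual/theoretical × 100
= 24/41 × 100
= 58.54%

58.54%


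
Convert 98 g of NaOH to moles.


M(NaOH) = 40.0 g/mol
n = mass/M = 98/40.0 = 2.45 mol

2.45 mol
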